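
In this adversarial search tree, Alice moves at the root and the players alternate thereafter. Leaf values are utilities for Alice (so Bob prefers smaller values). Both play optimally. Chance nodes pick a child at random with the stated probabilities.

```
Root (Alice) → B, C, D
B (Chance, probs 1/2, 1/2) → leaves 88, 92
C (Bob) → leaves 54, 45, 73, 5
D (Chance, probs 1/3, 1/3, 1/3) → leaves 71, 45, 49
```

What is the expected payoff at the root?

B (Chance): 1/2·88 + 1/2·92 = 90
C (Bob): min(54, 45, 73, 5) = 5
D (Chance): 1/3·71 + 1/3·45 + 1/3·49 = 55
Root (Alice): max(90, 5, 55) = 90

90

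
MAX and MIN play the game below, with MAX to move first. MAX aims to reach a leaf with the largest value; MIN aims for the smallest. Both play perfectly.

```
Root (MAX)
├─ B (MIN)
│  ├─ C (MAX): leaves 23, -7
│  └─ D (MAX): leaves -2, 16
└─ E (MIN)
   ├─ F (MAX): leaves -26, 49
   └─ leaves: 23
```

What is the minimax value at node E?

23

F: max(-26, 49) = 49
E: min(49, 23) = 23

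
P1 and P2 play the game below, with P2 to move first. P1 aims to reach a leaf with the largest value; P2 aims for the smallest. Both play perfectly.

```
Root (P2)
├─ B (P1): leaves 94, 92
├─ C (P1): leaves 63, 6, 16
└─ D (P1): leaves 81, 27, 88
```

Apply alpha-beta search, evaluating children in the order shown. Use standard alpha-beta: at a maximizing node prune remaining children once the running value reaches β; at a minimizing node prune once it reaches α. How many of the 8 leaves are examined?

6

B [α=-∞,β=+∞]: v=94
C [α=-∞,β=94]: v=63
D [α=-∞,β=63]: v=81 after child 1 ≥ β → β-cutoff, skip 2
Root [α=-∞,β=+∞]: v=63
Leaves evaluated: 6 of 8.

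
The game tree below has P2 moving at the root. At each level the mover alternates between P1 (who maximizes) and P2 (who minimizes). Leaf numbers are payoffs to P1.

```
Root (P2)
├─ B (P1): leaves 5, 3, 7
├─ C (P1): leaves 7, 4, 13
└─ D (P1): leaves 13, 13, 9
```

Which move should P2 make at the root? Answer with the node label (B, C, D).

B

B (P1): max(5, 3, 7) = 7
C (P1): max(7, 4, 13) = 13
D (P1): max(13, 13, 9) = 13
Root (P2): min(7, 13, 13) = 7
P2 picks the child with the lowest value: B (value 7).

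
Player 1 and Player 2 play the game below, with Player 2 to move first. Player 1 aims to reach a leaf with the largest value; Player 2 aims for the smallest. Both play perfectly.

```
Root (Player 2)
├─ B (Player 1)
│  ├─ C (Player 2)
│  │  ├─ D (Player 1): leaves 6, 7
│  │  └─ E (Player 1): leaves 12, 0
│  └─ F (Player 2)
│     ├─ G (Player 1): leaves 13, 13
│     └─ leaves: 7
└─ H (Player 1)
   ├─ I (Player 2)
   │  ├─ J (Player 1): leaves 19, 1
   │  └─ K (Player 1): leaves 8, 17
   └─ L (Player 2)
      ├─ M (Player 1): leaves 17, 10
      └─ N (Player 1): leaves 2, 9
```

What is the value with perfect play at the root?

D (Player 1): max(6, 7) = 7
E (Player 1): max(12, 0) = 12
C (Player 2): min(7, 12) = 7
G (Player 1): max(13, 13) = 13
F (Player 2): min(13, 7) = 7
B (Player 1): max(7, 7) = 7
J (Player 1): max(19, 1) = 19
K (Player 1): max(8, 17) = 17
I (Player 2): min(19, 17) = 17
M (Player 1): max(17, 10) = 17
N (Player 1): max(2, 9) = 9
L (Player 2): min(17, 9) = 9
H (Player 1): max(17, 9) = 17
Root (Player 2): min(7, 17) = 7

7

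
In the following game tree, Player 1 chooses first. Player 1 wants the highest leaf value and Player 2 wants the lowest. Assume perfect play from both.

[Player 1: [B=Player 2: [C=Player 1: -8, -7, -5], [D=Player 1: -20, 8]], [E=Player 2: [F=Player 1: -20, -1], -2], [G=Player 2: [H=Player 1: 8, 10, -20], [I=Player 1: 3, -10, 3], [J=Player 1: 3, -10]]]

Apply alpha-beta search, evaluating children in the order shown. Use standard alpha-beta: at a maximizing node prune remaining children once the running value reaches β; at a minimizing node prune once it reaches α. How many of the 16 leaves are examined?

C [α=-∞,β=+∞]: v=-5
D [α=-∞,β=-5]: v=8
B [α=-∞,β=+∞]: v=-5
F [α=-5,β=+∞]: v=-1
E [α=-5,β=+∞]: v=-2
H [α=-2,β=+∞]: v=10
I [α=-2,β=10]: v=3
J [α=-2,β=3]: v=3 after child 1 ≥ β → β-cutoff, skip 1
G [α=-2,β=+∞]: v=3
Root [α=-∞,β=+∞]: v=3
Leaves evaluated: 15 of 16.

15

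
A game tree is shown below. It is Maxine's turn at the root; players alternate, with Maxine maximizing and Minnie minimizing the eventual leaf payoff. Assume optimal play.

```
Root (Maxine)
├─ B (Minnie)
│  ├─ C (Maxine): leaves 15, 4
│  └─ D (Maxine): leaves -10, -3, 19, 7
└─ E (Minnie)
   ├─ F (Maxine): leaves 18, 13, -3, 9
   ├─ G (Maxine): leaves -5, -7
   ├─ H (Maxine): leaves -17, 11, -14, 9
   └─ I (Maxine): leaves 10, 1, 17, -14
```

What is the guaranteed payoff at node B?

C: max(15, 4) = 15
D: max(-10, -3, 19, 7) = 19
B: min(15, 19) = 15

15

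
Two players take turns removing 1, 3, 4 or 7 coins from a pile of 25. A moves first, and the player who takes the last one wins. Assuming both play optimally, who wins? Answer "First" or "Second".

Mark each pile size as W (mover wins) or L (mover loses):
i:   0  1  2  3  4  5  6  7  8  9 10 11 12 13 14 15 16 17 18 19 20 21 22 23 24 25
     L  W  L  W  W  W  W  W  L  W  L  W  W  W  W  W  L  W  L  W  W  W  W  W  L  W
Position 25 is W, so the first player wins.

First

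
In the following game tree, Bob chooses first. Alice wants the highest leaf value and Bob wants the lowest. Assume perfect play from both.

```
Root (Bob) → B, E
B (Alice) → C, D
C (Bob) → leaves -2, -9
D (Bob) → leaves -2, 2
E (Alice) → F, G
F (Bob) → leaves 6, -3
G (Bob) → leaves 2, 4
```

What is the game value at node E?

2

F: min(6, -3) = -3
G: min(2, 4) = 2
E: max(-3, 2) = 2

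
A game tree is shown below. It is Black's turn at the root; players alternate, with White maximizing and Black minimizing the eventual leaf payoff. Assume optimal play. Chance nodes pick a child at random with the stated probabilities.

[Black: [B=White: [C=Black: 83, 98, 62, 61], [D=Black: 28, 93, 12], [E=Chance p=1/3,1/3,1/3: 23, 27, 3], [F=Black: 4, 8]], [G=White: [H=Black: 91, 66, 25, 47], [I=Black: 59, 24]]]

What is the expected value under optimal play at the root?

25

C (Black): min(83, 98, 62, 61) = 61
D (Black): min(28, 93, 12) = 12
E (Chance): 1/3·23 + 1/3·27 + 1/3·3 = 17.67
F (Black): min(4, 8) = 4
B (White): max(61, 12, 17.67, 4) = 61
H (Black): min(91, 66, 25, 47) = 25
I (Black): min(59, 24) = 24
G (White): max(25, 24) = 25
Root (Black): min(61, 25) = 25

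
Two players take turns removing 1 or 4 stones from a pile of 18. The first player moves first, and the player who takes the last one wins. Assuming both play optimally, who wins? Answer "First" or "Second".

First

W/L table (W = player to move can force a win):
i:   0  1  2  3  4  5  6  7  8  9 10 11 12 13 14 15 16 17 18
     L  W  L  W  W  L  W  L  W  W  L  W  L  W  W  L  W  L  W
Position 18 is W, so the first player wins.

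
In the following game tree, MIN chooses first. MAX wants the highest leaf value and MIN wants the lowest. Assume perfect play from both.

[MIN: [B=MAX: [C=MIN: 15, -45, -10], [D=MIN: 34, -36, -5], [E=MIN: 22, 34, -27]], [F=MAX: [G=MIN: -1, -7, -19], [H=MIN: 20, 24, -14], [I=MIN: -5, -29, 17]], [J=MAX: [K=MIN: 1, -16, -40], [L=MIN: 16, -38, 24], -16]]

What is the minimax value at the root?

C (MIN): min(15, -45, -10) = -45
D (MIN): min(34, -36, -5) = -36
E (MIN): min(22, 34, -27) = -27
B (MAX): max(-45, -36, -27) = -27
G (MIN): min(-1, -7, -19) = -19
H (MIN): min(20, 24, -14) = -14
I (MIN): min(-5, -29, 17) = -29
F (MAX): max(-19, -14, -29) = -14
K (MIN): min(1, -16, -40) = -40
L (MIN): min(16, -38, 24) = -38
J (MAX): max(-40, -38, -16) = -16
Root (MIN): min(-27, -14, -16) = -27

-27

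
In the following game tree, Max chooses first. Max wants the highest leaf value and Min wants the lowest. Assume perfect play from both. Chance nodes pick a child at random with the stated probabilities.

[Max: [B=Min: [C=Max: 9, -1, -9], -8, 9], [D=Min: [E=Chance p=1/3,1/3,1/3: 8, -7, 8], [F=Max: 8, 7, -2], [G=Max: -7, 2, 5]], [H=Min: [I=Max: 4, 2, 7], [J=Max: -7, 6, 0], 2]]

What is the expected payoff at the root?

3

C (Max): max(9, -1, -9) = 9
B (Min): min(9, -8, 9) = -8
E (Chance): 1/3·8 + 1/3·-7 + 1/3·8 = 3
F (Max): max(8, 7, -2) = 8
G (Max): max(-7, 2, 5) = 5
D (Min): min(3, 8, 5) = 3
I (Max): max(4, 2, 7) = 7
J (Max): max(-7, 6, 0) = 6
H (Min): min(7, 6, 2) = 2
Root (Max): max(-8, 3, 2) = 3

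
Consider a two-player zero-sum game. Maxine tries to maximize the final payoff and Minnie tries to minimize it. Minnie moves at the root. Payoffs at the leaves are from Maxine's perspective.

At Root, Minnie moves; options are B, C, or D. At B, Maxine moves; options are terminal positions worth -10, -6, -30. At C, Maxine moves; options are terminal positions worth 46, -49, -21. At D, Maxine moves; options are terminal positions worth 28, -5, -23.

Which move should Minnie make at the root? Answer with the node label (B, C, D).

B

B (Maxine): max(-10, -6, -30) = -6
C (Maxine): max(46, -49, -21) = 46
D (Maxine): max(28, -5, -23) = 28
Root (Minnie): min(-6, 46, 28) = -6
Minnie picks the child with the lowest value: B (value -6).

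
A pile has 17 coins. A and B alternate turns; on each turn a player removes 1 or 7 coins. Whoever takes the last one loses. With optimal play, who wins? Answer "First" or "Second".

i:   0  1  2  3  4  5  6  7  8  9 10 11 12 13 14 15 16 17
     W  L  W  L  W  L  W  L  W  L  W  L  W  L  W  L  W  L
Position 17 is L, so the second player wins.

Second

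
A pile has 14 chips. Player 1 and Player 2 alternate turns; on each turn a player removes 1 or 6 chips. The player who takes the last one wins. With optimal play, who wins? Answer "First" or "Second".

Second

Mark each pile size as W (mover wins) or L (mover loses):
i:   0  1  2  3  4  5  6  7  8  9 10 11 12 13 14
     L  W  L  W  L  W  W  L  W  L  W  L  W  W  L
Position 14 is L, so the second player wins.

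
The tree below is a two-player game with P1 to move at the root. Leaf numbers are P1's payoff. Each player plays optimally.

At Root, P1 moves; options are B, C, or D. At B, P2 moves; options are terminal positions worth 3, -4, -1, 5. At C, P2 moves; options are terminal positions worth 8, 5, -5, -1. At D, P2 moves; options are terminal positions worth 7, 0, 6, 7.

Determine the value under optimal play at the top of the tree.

0

B (P2): min(3, -4, -1, 5) = -4
C (P2): min(8, 5, -5, -1) = -5
D (P2): min(7, 0, 6, 7) = 0
Root (P1): max(-4, -5, 0) = 0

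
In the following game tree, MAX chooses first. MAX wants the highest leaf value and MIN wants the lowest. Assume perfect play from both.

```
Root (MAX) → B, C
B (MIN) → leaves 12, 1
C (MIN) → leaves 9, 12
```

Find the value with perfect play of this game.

B (MIN): min(12, 1) = 1
C (MIN): min(9, 12) = 9
Root (MAX): max(1, 9) = 9

9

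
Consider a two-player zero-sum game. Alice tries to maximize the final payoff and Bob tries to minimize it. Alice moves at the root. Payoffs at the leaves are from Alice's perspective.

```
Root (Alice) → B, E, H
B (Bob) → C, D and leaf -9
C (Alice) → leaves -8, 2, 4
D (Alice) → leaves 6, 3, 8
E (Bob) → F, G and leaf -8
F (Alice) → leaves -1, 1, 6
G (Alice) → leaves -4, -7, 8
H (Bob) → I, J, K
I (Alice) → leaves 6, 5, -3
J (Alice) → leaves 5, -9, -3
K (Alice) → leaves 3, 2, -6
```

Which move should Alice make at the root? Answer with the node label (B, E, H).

H

C (Alice): max(-8, 2, 4) = 4
D (Alice): max(6, 3, 8) = 8
B (Bob): min(4, 8, -9) = -9
F (Alice): max(-1, 1, 6) = 6
G (Alice): max(-4, -7, 8) = 8
E (Bob): min(6, 8, -8) = -8
I (Alice): max(6, 5, -3) = 6
J (Alice): max(5, -9, -3) = 5
K (Alice): max(3, 2, -6) = 3
H (Bob): min(6, 5, 3) = 3
Root (Alice): max(-9, -8, 3) = 3
Alice picks the child with the highest value: H (value 3).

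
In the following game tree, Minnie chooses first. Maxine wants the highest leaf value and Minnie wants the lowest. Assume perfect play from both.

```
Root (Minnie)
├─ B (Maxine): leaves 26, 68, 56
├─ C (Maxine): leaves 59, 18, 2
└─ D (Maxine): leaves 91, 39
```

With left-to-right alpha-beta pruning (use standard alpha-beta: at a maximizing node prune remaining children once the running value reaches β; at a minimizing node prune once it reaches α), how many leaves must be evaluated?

B [α=-∞,β=+∞]: v=68
C [α=-∞,β=68]: v=59
D [α=-∞,β=59]: v=91 after child 1 ≥ β → β-cutoff, skip 1
Root [α=-∞,β=+∞]: v=59
Leaves evaluated: 7 of 8.

7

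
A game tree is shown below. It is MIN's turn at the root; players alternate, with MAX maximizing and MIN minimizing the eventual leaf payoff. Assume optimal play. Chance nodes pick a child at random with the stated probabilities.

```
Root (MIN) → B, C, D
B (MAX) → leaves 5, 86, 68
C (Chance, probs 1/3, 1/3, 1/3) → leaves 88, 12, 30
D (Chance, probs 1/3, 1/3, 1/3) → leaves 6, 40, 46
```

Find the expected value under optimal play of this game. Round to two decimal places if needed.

B (MAX): max(5, 86, 68) = 86
C (Chance): 1/3·88 + 1/3·12 + 1/3·30 = 43.33
D (Chance): 1/3·6 + 1/3·40 + 1/3·46 = 30.67
Root (MIN): min(86, 43.33, 30.67) = 30.67

30.67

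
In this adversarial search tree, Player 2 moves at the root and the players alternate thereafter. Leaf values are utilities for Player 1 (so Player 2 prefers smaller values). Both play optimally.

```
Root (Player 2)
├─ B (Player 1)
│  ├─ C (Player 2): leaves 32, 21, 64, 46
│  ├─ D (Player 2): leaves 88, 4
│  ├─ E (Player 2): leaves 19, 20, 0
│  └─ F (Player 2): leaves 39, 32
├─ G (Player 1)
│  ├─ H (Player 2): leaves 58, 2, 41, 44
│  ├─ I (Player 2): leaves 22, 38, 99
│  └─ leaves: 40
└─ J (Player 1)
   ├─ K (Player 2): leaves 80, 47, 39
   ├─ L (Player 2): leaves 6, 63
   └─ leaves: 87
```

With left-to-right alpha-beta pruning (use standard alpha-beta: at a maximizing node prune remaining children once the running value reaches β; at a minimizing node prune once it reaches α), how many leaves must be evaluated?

20

C [α=-∞,β=+∞]: v=21
D [α=21,β=+∞]: v=4
E [α=21,β=+∞]: v=19 after child 1 ≤ α → α-cutoff, skip 2
F [α=21,β=+∞]: v=32
B [α=-∞,β=+∞]: v=32
H [α=-∞,β=32]: v=2
I [α=2,β=32]: v=22
G [α=-∞,β=32]: v=40
K [α=-∞,β=32]: v=39
J [α=-∞,β=32]: v=39 after child 1 ≥ β → β-cutoff, skip 2
Root [α=-∞,β=+∞]: v=32
Leaves evaluated: 20 of 25.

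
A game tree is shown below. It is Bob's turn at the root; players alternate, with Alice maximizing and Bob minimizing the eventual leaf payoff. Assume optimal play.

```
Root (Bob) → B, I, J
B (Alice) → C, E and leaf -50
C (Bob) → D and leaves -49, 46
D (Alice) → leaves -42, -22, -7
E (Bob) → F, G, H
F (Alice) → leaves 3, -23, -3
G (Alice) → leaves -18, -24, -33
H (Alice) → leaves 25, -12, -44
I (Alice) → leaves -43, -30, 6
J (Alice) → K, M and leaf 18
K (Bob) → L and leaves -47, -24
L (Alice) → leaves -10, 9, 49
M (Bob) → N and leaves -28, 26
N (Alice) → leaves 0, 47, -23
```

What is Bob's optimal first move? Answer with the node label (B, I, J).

D (Alice): max(-42, -22, -7) = -7
C (Bob): min(-7, -49, 46) = -49
F (Alice): max(3, -23, -3) = 3
G (Alice): max(-18, -24, -33) = -18
H (Alice): max(25, -12, -44) = 25
E (Bob): min(3, -18, 25) = -18
B (Alice): max(-49, -18, -50) = -18
I (Alice): max(-43, -30, 6) = 6
L (Alice): max(-10, 9, 49) = 49
K (Bob): min(49, -47, -24) = -47
N (Alice): max(0, 47, -23) = 47
M (Bob): min(47, -28, 26) = -28
J (Alice): max(-47, -28, 18) = 18
Root (Bob): min(-18, 6, 18) = -18
Bob picks the child with the lowest value: B (value -18).

B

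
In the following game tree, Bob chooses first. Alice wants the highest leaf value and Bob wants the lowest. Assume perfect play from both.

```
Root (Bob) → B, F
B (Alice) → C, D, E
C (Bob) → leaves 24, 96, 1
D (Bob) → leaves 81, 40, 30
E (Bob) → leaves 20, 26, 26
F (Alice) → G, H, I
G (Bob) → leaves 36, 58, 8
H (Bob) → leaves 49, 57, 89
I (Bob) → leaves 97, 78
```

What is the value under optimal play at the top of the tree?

30

C (Bob): min(24, 96, 1) = 1
D (Bob): min(81, 40, 30) = 30
E (Bob): min(20, 26, 26) = 20
B (Alice): max(1, 30, 20) = 30
G (Bob): min(36, 58, 8) = 8
H (Bob): min(49, 57, 89) = 49
I (Bob): min(97, 78) = 78
F (Alice): max(8, 49, 78) = 78
Root (Bob): min(30, 78) = 30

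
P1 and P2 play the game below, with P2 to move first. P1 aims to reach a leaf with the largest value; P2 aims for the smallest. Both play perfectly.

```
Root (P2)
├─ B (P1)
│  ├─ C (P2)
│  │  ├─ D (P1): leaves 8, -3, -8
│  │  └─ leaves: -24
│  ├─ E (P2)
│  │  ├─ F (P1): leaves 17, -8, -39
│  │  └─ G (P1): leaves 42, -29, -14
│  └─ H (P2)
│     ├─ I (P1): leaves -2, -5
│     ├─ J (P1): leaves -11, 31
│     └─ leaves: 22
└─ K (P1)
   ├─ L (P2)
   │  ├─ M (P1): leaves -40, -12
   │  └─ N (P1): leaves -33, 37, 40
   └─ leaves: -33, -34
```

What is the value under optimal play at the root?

-12

D (P1): max(8, -3, -8) = 8
C (P2): min(8, -24) = -24
F (P1): max(17, -8, -39) = 17
G (P1): max(42, -29, -14) = 42
E (P2): min(17, 42) = 17
I (P1): max(-2, -5) = -2
J (P1): max(-11, 31) = 31
H (P2): min(-2, 31, 22) = -2
B (P1): max(-24, 17, -2) = 17
M (P1): max(-40, -12) = -12
N (P1): max(-33, 37, 40) = 40
L (P2): min(-12, 40) = -12
K (P1): max(-12, -33, -34) = -12
Root (P2): min(17, -12) = -12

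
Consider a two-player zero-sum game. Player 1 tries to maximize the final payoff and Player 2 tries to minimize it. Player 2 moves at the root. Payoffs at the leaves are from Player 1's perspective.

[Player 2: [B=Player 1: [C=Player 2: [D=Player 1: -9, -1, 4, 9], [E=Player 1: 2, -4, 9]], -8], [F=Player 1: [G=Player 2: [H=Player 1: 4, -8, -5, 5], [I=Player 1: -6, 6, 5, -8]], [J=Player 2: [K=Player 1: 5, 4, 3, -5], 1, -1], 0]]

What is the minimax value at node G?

5

H: max(4, -8, -5, 5) = 5
I: max(-6, 6, 5, -8) = 6
G: min(5, 6) = 5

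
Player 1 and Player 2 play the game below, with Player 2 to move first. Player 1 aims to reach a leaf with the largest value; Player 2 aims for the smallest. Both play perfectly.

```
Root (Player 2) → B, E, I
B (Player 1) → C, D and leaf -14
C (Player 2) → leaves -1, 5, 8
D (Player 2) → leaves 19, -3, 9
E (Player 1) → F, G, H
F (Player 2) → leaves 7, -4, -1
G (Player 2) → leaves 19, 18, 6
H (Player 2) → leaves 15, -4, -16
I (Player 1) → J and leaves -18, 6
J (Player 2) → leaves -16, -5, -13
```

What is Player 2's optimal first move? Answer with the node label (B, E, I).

B

C (Player 2): min(-1, 5, 8) = -1
D (Player 2): min(19, -3, 9) = -3
B (Player 1): max(-1, -3, -14) = -1
F (Player 2): min(7, -4, -1) = -4
G (Player 2): min(19, 18, 6) = 6
H (Player 2): min(15, -4, -16) = -16
E (Player 1): max(-4, 6, -16) = 6
J (Player 2): min(-16, -5, -13) = -16
I (Player 1): max(-16, -18, 6) = 6
Root (Player 2): min(-1, 6, 6) = -1
Player 2 picks the child with the lowest value: B (value -1).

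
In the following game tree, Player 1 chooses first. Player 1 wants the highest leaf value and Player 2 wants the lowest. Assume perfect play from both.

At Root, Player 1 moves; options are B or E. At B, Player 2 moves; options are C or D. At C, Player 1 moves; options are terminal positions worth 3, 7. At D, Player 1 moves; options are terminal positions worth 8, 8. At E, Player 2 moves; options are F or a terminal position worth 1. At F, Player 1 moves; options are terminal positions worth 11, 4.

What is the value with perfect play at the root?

7

C (Player 1): max(3, 7) = 7
D (Player 1): max(8, 8) = 8
B (Player 2): min(7, 8) = 7
F (Player 1): max(11, 4) = 11
E (Player 2): min(11, 1) = 1
Root (Player 1): max(7, 1) = 7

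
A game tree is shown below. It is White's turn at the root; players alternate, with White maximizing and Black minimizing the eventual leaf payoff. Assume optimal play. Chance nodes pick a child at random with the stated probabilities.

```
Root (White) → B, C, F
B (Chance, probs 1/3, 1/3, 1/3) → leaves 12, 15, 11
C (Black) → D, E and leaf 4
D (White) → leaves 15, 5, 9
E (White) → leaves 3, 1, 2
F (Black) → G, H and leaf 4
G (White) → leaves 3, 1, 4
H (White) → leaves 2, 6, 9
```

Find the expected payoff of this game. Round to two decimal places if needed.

12.67

B (Chance): 1/3·12 + 1/3·15 + 1/3·11 = 12.67
D (White): max(15, 5, 9) = 15
E (White): max(3, 1, 2) = 3
C (Black): min(15, 3, 4) = 3
G (White): max(3, 1, 4) = 4
H (White): max(2, 6, 9) = 9
F (Black): min(4, 9, 4) = 4
Root (White): max(12.67, 3, 4) = 12.67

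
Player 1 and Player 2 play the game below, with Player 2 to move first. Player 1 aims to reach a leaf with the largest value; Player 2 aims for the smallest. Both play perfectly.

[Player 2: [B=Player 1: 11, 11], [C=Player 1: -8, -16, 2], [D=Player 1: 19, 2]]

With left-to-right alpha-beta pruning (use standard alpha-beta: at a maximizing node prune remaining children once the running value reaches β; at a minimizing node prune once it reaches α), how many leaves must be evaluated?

6

B [α=-∞,β=+∞]: v=11
C [α=-∞,β=11]: v=2
D [α=-∞,β=2]: v=19 after child 1 ≥ β → β-cutoff, skip 1
Root [α=-∞,β=+∞]: v=2
Leaves evaluated: 6 of 7.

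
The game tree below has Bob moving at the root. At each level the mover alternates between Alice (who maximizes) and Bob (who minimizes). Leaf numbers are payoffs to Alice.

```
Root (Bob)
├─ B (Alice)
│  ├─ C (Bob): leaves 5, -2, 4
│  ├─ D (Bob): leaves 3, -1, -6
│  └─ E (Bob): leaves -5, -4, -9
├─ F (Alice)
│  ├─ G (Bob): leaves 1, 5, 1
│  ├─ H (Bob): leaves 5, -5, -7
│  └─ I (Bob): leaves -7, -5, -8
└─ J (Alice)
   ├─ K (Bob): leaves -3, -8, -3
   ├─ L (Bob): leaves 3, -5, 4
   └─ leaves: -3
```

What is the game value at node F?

1

G: min(1, 5, 1) = 1
H: min(5, -5, -7) = -7
I: min(-7, -5, -8) = -8
F: max(1, -7, -8) = 1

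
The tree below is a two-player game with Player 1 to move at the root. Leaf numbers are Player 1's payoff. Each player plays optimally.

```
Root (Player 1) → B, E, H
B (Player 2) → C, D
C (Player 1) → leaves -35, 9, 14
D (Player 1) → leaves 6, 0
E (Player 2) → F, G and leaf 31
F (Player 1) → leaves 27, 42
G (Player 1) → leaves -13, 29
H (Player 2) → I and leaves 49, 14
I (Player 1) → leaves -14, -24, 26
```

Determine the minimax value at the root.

C (Player 1): max(-35, 9, 14) = 14
D (Player 1): max(6, 0) = 6
B (Player 2): min(14, 6) = 6
F (Player 1): max(27, 42) = 42
G (Player 1): max(-13, 29) = 29
E (Player 2): min(42, 29, 31) = 29
I (Player 1): max(-14, -24, 26) = 26
H (Player 2): min(26, 49, 14) = 14
Root (Player 1): max(6, 29, 14) = 29

29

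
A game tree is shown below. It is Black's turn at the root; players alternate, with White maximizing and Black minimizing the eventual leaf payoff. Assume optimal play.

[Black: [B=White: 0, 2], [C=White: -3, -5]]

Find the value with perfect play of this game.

-3

B (White): max(0, 2) = 2
C (White): max(-3, -5) = -3
Root (Black): min(2, -3) = -3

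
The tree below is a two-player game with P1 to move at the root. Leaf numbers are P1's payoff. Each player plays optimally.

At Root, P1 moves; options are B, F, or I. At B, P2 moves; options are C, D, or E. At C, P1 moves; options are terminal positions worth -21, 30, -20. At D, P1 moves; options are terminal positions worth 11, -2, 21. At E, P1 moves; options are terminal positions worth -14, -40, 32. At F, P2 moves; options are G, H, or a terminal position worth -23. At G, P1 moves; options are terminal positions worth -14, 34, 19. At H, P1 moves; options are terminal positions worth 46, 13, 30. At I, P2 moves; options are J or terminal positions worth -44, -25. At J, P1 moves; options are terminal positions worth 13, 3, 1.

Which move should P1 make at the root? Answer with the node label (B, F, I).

C (P1): max(-21, 30, -20) = 30
D (P1): max(11, -2, 21) = 21
E (P1): max(-14, -40, 32) = 32
B (P2): min(30, 21, 32) = 21
G (P1): max(-14, 34, 19) = 34
H (P1): max(46, 13, 30) = 46
F (P2): min(34, 46, -23) = -23
J (P1): max(13, 3, 1) = 13
I (P2): min(13, -44, -25) = -44
Root (P1): max(21, -23, -44) = 21
P1 picks the child with the highest value: B (value 21).

B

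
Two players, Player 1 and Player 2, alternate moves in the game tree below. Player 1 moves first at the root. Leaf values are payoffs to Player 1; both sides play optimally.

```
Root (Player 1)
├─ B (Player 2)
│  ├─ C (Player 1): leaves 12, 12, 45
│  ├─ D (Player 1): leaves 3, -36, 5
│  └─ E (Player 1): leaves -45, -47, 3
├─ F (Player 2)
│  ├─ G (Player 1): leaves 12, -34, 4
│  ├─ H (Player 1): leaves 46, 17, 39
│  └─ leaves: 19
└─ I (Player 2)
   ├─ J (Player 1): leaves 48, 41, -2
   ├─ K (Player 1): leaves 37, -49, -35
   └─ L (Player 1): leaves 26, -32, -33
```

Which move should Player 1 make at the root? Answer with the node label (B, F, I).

C (Player 1): max(12, 12, 45) = 45
D (Player 1): max(3, -36, 5) = 5
E (Player 1): max(-45, -47, 3) = 3
B (Player 2): min(45, 5, 3) = 3
G (Player 1): max(12, -34, 4) = 12
H (Player 1): max(46, 17, 39) = 46
F (Player 2): min(12, 46, 19) = 12
J (Player 1): max(48, 41, -2) = 48
K (Player 1): max(37, -49, -35) = 37
L (Player 1): max(26, -32, -33) = 26
I (Player 2): min(48, 37, 26) = 26
Root (Player 1): max(3, 12, 26) = 26
Player 1 picks the child with the highest value: I (value 26).

I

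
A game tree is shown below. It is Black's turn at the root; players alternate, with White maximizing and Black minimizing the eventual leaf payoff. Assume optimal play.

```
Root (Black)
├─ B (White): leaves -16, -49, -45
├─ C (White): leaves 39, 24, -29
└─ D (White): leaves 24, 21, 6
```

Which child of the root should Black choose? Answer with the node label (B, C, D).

B (White): max(-16, -49, -45) = -16
C (White): max(39, 24, -29) = 39
D (White): max(24, 21, 6) = 24
Root (Black): min(-16, 39, 24) = -16
Black picks the child with the lowest value: B (value -16).

B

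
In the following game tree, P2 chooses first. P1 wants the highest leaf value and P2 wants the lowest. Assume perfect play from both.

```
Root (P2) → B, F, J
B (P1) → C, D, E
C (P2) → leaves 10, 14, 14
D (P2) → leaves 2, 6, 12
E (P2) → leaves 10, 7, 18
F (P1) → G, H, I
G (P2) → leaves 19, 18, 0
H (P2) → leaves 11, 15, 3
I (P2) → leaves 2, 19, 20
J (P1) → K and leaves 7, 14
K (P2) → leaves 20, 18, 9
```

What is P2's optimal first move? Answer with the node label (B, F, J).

C (P2): min(10, 14, 14) = 10
D (P2): min(2, 6, 12) = 2
E (P2): min(10, 7, 18) = 7
B (P1): max(10, 2, 7) = 10
G (P2): min(19, 18, 0) = 0
H (P2): min(11, 15, 3) = 3
I (P2): min(2, 19, 20) = 2
F (P1): max(0, 3, 2) = 3
K (P2): min(20, 18, 9) = 9
J (P1): max(9, 7, 14) = 14
Root (P2): min(10, 3, 14) = 3
P2 picks the child with the lowest value: F (value 3).

F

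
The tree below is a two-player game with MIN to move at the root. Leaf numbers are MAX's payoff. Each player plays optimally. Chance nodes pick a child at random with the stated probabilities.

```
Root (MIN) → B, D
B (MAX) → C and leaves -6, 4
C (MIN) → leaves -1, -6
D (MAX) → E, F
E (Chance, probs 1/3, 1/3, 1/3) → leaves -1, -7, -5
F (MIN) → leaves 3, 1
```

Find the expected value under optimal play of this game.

1

C (MIN): min(-1, -6) = -6
B (MAX): max(-6, -6, 4) = 4
E (Chance): 1/3·-1 + 1/3·-7 + 1/3·-5 = -4.33
F (MIN): min(3, 1) = 1
D (MAX): max(-4.33, 1) = 1
Root (MIN): min(4, 1) = 1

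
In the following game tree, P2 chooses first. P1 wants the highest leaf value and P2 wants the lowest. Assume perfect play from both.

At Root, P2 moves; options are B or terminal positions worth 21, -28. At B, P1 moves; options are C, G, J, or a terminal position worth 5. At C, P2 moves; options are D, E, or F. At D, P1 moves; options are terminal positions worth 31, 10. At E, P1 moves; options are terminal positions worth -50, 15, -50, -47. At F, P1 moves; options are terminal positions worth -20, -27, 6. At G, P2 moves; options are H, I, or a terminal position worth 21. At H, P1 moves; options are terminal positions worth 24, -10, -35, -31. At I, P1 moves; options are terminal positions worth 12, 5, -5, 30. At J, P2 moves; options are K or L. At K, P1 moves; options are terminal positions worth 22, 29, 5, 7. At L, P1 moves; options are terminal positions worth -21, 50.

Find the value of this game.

D (P1): max(31, 10) = 31
E (P1): max(-50, 15, -50, -47) = 15
F (P1): max(-20, -27, 6) = 6
C (P2): min(31, 15, 6) = 6
H (P1): max(24, -10, -35, -31) = 24
I (P1): max(12, 5, -5, 30) = 30
G (P2): min(24, 30, 21) = 21
K (P1): max(22, 29, 5, 7) = 29
L (P1): max(-21, 50) = 50
J (P2): min(29, 50) = 29
B (P1): max(6, 21, 29, 5) = 29
Root (P2): min(29, 21, -28) = -28

-28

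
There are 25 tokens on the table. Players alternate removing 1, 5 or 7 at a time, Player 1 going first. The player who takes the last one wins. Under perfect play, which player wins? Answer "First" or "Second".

First

Mark each pile size as W (mover wins) or L (mover loses):
i:   0  1  2  3  4  5  6  7  8  9 10 11 12 13 14 15 16 17 18 19 20 21 22 23 24 25
     L  W  L  W  L  W  L  W  L  W  L  W  L  W  L  W  L  W  L  W  L  W  L  W  L  W
Position 25 is W, so the first player wins.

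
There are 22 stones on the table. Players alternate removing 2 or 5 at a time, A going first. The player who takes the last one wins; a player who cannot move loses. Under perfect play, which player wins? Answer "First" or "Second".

Second

Mark each pile size as W (mover wins) or L (mover loses):
i:   0  1  2  3  4  5  6  7  8  9 10 11 12 13 14 15 16 17 18 19 20 21 22
     L  L  W  W  L  W  W  L  L  W  W  L  W  W  L  L  W  W  L  W  W  L  L
Position 22 is L, so the second player wins.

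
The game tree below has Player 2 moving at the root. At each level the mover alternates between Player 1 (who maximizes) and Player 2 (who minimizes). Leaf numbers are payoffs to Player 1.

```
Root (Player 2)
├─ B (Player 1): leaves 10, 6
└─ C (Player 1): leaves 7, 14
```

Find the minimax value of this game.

10

B (Player 1): max(10, 6) = 10
C (Player 1): max(7, 14) = 14
Root (Player 2): min(10, 14) = 10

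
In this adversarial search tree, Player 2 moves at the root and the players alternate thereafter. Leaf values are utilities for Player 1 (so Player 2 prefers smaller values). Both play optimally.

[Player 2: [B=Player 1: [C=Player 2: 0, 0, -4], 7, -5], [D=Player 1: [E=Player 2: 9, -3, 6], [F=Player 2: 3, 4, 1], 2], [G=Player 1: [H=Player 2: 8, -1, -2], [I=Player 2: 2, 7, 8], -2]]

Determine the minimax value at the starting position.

C (Player 2): min(0, 0, -4) = -4
B (Player 1): max(-4, 7, -5) = 7
E (Player 2): min(9, -3, 6) = -3
F (Player 2): min(3, 4, 1) = 1
D (Player 1): max(-3, 1, 2) = 2
H (Player 2): min(8, -1, -2) = -2
I (Player 2): min(2, 7, 8) = 2
G (Player 1): max(-2, 2, -2) = 2
Root (Player 2): min(7, 2, 2) = 2

2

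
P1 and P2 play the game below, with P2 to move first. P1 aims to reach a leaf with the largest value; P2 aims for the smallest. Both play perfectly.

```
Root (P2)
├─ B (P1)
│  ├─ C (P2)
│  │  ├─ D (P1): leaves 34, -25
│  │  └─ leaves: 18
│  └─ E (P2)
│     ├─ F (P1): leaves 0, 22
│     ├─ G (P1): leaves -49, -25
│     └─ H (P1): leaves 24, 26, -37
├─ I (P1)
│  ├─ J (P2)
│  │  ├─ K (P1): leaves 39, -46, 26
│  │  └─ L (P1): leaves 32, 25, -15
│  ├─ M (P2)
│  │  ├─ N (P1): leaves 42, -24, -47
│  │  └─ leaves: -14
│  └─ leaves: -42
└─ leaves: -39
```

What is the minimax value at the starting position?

-39

D (P1): max(34, -25) = 34
C (P2): min(34, 18) = 18
F (P1): max(0, 22) = 22
G (P1): max(-49, -25) = -25
H (P1): max(24, 26, -37) = 26
E (P2): min(22, -25, 26) = -25
B (P1): max(18, -25) = 18
K (P1): max(39, -46, 26) = 39
L (P1): max(32, 25, -15) = 32
J (P2): min(39, 32) = 32
N (P1): max(42, -24, -47) = 42
M (P2): min(42, -14) = -14
I (P1): max(32, -14, -42) = 32
Root (P2): min(18, 32, -39) = -39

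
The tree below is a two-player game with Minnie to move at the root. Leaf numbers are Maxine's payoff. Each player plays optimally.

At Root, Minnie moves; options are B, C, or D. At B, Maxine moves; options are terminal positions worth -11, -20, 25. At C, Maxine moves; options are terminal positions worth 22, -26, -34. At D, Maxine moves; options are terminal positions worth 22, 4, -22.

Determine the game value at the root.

22

B (Maxine): max(-11, -20, 25) = 25
C (Maxine): max(22, -26, -34) = 22
D (Maxine): max(22, 4, -22) = 22
Root (Minnie): min(25, 22, 22) = 22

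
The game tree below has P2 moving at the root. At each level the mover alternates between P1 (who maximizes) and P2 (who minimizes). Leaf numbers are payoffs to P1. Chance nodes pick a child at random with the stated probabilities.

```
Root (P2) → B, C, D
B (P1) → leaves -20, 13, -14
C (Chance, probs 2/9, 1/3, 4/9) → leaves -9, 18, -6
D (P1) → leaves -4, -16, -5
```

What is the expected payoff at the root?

-4

B (P1): max(-20, 13, -14) = 13
C (Chance): 2/9·-9 + 1/3·18 + 4/9·-6 = 1.33
D (P1): max(-4, -16, -5) = -4
Root (P2): min(13, 1.33, -4) = -4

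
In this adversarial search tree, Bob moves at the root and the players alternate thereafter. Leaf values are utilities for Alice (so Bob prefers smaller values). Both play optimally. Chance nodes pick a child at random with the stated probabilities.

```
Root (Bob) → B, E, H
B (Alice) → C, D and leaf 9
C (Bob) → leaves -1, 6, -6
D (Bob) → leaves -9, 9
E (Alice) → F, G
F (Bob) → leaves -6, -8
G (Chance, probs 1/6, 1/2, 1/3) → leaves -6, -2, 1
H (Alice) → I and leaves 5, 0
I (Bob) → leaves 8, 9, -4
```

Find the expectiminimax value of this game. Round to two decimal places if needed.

C (Bob): min(-1, 6, -6) = -6
D (Bob): min(-9, 9) = -9
B (Alice): max(-6, -9, 9) = 9
F (Bob): min(-6, -8) = -8
G (Chance): 1/6·-6 + 1/2·-2 + 1/3·1 = -1.67
E (Alice): max(-8, -1.67) = -1.67
I (Bob): min(8, 9, -4) = -4
H (Alice): max(-4, 5, 0) = 5
Root (Bob): min(9, -1.67, 5) = -1.67

-1.67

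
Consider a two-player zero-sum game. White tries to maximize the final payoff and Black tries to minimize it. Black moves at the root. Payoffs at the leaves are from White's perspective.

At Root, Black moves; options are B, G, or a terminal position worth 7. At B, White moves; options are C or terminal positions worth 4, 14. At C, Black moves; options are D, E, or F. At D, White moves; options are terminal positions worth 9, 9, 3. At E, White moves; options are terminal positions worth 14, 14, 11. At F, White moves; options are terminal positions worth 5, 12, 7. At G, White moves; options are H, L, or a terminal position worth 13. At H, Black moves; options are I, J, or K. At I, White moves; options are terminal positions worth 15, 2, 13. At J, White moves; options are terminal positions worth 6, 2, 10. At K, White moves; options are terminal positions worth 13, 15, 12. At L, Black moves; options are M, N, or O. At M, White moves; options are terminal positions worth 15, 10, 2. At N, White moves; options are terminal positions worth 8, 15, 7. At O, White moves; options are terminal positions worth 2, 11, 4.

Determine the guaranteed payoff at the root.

D (White): max(9, 9, 3) = 9
E (White): max(14, 14, 11) = 14
F (White): max(5, 12, 7) = 12
C (Black): min(9, 14, 12) = 9
B (White): max(9, 4, 14) = 14
I (White): max(15, 2, 13) = 15
J (White): max(6, 2, 10) = 10
K (White): max(13, 15, 12) = 15
H (Black): min(15, 10, 15) = 10
M (White): max(15, 10, 2) = 15
N (White): max(8, 15, 7) = 15
O (White): max(2, 11, 4) = 11
L (Black): min(15, 15, 11) = 11
G (White): max(10, 11, 13) = 13
Root (Black): min(14, 13, 7) = 7

7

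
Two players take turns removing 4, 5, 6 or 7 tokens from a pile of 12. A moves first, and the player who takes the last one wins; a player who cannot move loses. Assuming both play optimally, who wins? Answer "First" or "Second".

Compute winning (W) and losing (L) positions by backward induction:
i:   0  1  2  3  4  5  6  7  8  9 10 11 12
     L  L  L  L  W  W  W  W  W  W  W  L  L
Position 12 is L, so the second player wins.

Second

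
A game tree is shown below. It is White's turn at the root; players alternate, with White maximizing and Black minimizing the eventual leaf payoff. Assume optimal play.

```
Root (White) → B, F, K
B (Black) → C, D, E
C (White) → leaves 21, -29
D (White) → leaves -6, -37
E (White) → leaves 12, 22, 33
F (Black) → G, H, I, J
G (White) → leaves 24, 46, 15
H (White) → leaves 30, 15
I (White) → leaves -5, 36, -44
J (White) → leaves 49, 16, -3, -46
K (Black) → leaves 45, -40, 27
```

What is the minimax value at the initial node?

30

C (White): max(21, -29) = 21
D (White): max(-6, -37) = -6
E (White): max(12, 22, 33) = 33
B (Black): min(21, -6, 33) = -6
G (White): max(24, 46, 15) = 46
H (White): max(30, 15) = 30
I (White): max(-5, 36, -44) = 36
J (White): max(49, 16, -3, -46) = 49
F (Black): min(46, 30, 36, 49) = 30
K (Black): min(45, -40, 27) = -40
Root (White): max(-6, 30, -40) = 30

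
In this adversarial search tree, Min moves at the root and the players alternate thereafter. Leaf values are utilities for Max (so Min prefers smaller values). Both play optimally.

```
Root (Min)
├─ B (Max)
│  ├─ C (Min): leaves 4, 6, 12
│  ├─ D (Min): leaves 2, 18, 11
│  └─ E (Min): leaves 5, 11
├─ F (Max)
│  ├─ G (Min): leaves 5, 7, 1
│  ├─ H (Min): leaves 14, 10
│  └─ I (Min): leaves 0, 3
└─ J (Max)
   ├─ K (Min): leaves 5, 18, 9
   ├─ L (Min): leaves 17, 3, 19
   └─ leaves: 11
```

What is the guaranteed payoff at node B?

5

C: min(4, 6, 12) = 4
D: min(2, 18, 11) = 2
E: min(5, 11) = 5
B: max(4, 2, 5) = 5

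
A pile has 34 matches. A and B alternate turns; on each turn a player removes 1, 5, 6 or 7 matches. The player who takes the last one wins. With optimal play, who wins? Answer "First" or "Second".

First

W/L table (W = player to move can force a win):
i:   0  1  2  3  4  5  6  7  8  9 10 11 12 13 14 15 16 17 18 19 20 21 22 23 24 25 26 27 28 29 30 31 32 33 34
     L  W  L  W  L  W  W  W  W  W  W  W  L  W  L  W  L  W  W  W  W  W  W  W  L  W  L  W  L  W  W  W  W  W  W
Position 34 is W, so the first player wins.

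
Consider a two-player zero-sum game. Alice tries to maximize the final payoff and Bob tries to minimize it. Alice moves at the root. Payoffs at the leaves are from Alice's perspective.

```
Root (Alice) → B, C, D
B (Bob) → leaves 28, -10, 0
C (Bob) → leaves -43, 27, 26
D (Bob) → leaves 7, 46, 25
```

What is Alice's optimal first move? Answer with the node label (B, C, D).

B (Bob): min(28, -10, 0) = -10
C (Bob): min(-43, 27, 26) = -43
D (Bob): min(7, 46, 25) = 7
Root (Alice): max(-10, -43, 7) = 7
Alice picks the child with the highest value: D (value 7).

D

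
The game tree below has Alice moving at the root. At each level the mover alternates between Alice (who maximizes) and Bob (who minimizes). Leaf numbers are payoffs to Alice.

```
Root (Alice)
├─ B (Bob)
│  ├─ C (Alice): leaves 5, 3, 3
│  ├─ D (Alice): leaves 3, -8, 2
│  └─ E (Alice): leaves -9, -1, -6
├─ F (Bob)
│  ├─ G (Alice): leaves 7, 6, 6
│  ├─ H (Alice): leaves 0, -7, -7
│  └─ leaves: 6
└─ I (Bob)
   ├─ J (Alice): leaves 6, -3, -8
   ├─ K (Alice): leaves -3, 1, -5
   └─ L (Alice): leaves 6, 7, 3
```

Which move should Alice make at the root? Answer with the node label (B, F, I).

I

C (Alice): max(5, 3, 3) = 5
D (Alice): max(3, -8, 2) = 3
E (Alice): max(-9, -1, -6) = -1
B (Bob): min(5, 3, -1) = -1
G (Alice): max(7, 6, 6) = 7
H (Alice): max(0, -7, -7) = 0
F (Bob): min(7, 0, 6) = 0
J (Alice): max(6, -3, -8) = 6
K (Alice): max(-3, 1, -5) = 1
L (Alice): max(6, 7, 3) = 7
I (Bob): min(6, 1, 7) = 1
Root (Alice): max(-1, 0, 1) = 1
Alice picks the child with the highest value: I (value 1).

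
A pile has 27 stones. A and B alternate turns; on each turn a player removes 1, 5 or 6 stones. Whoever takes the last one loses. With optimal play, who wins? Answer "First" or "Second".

W/L table (W = player to move can force a win):
i:   0  1  2  3  4  5  6  7  8  9 10 11 12 13 14 15 16 17 18 19 20 21 22 23 24 25 26 27
     W  L  W  L  W  L  W  W  W  W  W  W  L  W  L  W  L  W  W  W  W  W  W  L  W  L  W  L
Position 27 is L, so the second player wins.

Second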